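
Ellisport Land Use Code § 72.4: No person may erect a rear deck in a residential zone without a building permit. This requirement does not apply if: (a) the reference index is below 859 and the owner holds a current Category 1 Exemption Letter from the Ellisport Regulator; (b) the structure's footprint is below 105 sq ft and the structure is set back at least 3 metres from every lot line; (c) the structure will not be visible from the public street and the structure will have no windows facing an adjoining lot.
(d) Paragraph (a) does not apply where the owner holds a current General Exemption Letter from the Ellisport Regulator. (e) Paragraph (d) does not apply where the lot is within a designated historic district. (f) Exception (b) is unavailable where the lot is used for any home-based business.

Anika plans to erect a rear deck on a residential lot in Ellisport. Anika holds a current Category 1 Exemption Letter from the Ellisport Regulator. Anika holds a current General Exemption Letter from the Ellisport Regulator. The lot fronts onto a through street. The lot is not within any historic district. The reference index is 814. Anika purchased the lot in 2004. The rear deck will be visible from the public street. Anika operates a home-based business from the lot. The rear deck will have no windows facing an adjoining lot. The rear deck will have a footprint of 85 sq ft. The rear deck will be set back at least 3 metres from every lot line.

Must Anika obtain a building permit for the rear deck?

Exception (a) is satisfied on its face — the reference index is 814, below the 859 limit; a current Category 1 Exemption Letter is held. Turning to paragraphs (d)–(e): (d) operates against (a): a current General Exemption Letter is held. (e) is not engaged (the lot is not in a historic district), so (d) stands. So (a) is unavailable.
Exception (b) is satisfied on its face — the structure's footprint is 85 sq ft, below the 105 sq ft limit; the setback is at least 3 m on every side. But applying paragraph (f): (f) operates against (b): a home-based business operates on the lot. Exception (b) does not apply.
Exception (c) requires that the structure will not be visible from the public street; but the structure will be visible from the street, so (c) is unavailable.
No exception applies. The general rule governs.

Yes — Anika must obtain a building permit.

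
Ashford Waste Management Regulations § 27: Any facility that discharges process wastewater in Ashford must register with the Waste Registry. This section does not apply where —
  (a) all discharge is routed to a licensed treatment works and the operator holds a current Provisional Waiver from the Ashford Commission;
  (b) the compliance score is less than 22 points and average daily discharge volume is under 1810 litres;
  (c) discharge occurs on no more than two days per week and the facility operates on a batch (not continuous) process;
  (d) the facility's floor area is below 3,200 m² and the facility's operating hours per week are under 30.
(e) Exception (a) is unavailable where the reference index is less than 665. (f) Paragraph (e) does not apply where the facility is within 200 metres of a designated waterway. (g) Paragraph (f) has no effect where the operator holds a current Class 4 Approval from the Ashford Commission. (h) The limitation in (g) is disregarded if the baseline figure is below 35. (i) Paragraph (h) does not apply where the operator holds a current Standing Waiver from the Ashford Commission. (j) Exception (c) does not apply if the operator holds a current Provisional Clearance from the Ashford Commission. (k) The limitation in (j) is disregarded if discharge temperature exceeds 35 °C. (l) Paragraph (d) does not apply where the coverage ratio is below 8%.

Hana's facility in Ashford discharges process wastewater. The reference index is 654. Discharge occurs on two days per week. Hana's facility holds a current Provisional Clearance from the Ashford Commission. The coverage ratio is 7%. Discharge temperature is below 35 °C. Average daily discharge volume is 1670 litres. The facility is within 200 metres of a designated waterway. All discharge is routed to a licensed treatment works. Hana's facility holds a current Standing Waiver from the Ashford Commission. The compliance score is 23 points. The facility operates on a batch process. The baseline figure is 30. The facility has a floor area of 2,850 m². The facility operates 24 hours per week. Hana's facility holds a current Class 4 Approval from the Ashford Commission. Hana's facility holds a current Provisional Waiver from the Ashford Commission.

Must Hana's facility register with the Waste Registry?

All of (a)'s requirements are met (discharge is routed to a licensed treatment works; a current Provisional Waiver is held). Turning to paragraphs (e)–(i): (e) operates — the reference index is 654, less than the 665 limit. (f) is engaged (the facility is within 200 m of a designated waterway), but is set aside by (g): (g) operates against (f): a current Class 4 Approval is held. (h) would limit (g) — the baseline figure is 30, below the 35 limit — but (i) sets (h) aside: (i) applies — a current Standing Waiver is held. Exception (a) does not apply.
Exception (b) does not apply: the compliance score is 23 points, not less than 22 points.
All of (c)'s requirements are met (discharge occurs on no more than two days per week; the facility operates on a batch process). But applying paragraphs (j)–(k): (j) operates against (c): a current Provisional Clearance is held. (k), which would lift (j), is inapplicable — discharge temperature is below 35 °C. So (c) is unavailable.
All of (d)'s requirements are met (the facility's floor area is 2,850 m², below the 3,200 m² limit; the facility's operating hours per week are 24, under the 30 limit). But: (l) applies — the coverage ratio is 7%, below the 8% limit. Exception (d) does not apply.
No exception applies. The general rule governs.

Yes — Hana's facility must register with the Waste Registry.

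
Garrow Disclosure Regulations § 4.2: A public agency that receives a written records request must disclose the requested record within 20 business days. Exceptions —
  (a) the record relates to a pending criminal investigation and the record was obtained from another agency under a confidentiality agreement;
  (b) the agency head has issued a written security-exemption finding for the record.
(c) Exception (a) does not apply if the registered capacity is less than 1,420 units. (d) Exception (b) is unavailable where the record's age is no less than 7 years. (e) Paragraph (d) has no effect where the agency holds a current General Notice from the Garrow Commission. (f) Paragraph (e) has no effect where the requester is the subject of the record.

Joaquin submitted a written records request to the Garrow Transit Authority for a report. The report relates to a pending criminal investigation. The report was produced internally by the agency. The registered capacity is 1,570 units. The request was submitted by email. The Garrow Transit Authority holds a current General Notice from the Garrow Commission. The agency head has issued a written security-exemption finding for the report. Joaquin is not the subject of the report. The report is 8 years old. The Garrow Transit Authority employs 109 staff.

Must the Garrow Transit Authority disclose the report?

No — exception (b) applies; the Garrow Transit Authority is not required to disclose the report.

Exception (a) fails — the report was produced internally.
Exception (b)'s conditions are all satisfied: a written security-exemption finding has been issued. As to paragraphs (d)–(f): (d) is engaged (the record's age is 8 years, meeting the 7 years threshold), but is set aside by (e): (e) operates against (d): a current General Notice is held. (f) is not triggered (Joaquin is not the subject of the report), so (e) stands. So (b) applies.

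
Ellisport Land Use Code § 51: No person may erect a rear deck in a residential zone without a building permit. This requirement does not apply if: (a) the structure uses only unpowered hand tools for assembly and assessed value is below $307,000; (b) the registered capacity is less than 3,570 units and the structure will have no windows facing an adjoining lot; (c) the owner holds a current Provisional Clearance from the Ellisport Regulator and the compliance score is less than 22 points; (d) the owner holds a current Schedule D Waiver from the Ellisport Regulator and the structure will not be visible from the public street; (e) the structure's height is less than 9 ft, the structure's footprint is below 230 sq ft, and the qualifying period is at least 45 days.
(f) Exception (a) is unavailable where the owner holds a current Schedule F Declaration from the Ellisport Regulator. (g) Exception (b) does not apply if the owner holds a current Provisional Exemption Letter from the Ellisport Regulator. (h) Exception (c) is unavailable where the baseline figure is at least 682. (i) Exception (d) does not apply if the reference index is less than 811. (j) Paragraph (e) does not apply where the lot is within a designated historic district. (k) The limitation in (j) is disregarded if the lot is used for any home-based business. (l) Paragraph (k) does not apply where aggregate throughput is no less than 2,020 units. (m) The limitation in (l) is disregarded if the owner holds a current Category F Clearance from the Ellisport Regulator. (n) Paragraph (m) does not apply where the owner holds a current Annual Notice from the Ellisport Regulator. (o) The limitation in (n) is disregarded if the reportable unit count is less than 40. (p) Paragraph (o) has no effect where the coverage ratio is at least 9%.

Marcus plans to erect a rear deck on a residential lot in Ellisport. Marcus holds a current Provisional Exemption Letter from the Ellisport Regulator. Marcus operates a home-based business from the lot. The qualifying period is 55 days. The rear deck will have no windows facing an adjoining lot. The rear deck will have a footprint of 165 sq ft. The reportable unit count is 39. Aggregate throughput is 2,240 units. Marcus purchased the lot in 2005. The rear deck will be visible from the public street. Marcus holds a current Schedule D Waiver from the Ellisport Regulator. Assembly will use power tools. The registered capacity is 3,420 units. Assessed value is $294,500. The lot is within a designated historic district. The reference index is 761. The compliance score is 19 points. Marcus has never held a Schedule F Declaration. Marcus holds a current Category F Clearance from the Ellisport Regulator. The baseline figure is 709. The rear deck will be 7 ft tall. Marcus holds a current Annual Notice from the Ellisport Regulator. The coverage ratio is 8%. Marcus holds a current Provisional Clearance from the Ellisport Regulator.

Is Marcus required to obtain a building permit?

No — exception (e) applies; Marcus does not need a building permit.

Exception (a) does not apply: assembly uses power tools.
Exception (b)'s conditions are all satisfied: the registered capacity is 3,420 units, less than the 3,570 units limit; no windows face an adjoining lot. However, paragraph (g) must be considered: (g) operates against (b): a current Provisional Exemption Letter is held. (b) is therefore removed.
Exception (c) is satisfied on its face — a current Provisional Clearance is held; the compliance score is 19 points, less than the 22 points limit. But applying paragraph (h): (h) operates against (c): the baseline figure is 709, meeting the 682 threshold. Exception (c) does not apply.
Exception (d) does not apply: the structure will be visible from the street.
Exception (e): the structure's height is 7 ft, less than the 9 ft limit; the structure's footprint is 165 sq ft, below the 230 sq ft limit; the qualifying period is 55 days, meeting the 45 days threshold — every condition holds. As to paragraphs (j)–(p): (j) would limit (e) — the lot is in a historic district — but (k) sets (j) aside: (k) is engaged — a home-based business operates on the lot. (l) would limit (k) — aggregate throughput is 2,240 units, meeting the 2,020 units threshold — but (m) sets (l) aside: (m) operates against (l): a current Category F Clearance is held. (n) is engaged (a current Annual Notice is held), but is set aside by (o): (o) operates against (n): the reportable unit count is 39, less than the 40 limit. (p), which would lift (o), is inapplicable — the coverage ratio is 8%, short of 9%. (e) remains available.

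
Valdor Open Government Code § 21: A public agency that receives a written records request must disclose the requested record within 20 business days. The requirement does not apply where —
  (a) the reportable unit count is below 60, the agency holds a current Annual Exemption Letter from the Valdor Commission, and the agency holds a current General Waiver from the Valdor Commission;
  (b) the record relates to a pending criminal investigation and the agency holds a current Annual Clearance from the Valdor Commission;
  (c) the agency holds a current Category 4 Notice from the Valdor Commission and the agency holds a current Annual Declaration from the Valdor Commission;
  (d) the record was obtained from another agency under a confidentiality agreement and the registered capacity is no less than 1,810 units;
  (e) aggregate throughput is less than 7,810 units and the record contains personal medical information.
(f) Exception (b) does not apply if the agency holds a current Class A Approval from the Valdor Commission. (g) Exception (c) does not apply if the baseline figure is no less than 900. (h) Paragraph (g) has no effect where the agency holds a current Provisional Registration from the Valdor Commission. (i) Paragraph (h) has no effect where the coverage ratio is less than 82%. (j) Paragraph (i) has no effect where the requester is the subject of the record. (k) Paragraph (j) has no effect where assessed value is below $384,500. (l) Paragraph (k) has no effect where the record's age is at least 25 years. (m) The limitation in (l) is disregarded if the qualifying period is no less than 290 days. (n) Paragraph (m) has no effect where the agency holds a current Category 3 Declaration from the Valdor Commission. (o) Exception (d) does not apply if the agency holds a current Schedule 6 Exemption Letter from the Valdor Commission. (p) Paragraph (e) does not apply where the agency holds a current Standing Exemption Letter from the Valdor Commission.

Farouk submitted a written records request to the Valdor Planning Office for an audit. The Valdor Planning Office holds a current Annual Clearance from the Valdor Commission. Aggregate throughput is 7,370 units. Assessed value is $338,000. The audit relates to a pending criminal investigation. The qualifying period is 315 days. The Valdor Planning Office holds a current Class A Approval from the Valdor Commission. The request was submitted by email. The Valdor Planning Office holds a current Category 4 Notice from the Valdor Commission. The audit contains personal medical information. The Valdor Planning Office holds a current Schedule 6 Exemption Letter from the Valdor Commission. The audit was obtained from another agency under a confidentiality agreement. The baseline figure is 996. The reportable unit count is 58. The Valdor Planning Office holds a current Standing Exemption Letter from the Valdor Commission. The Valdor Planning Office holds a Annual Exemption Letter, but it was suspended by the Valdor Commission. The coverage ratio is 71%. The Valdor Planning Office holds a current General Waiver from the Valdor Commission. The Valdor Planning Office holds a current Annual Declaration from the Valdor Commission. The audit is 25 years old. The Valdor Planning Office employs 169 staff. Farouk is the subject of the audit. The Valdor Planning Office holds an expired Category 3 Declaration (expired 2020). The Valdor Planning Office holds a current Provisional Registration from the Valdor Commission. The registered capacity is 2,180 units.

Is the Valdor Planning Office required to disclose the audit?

Yes — the Valdor Planning Office must disclose the audit.

Exception (a) requires that the agency holds a current Annual Exemption Letter from the Valdor Commission; but there is no Annual Exemption Letter in force, so (a) is unavailable.
All of (b)'s requirements are met (the audit relates to a pending investigation; a current Annual Clearance is held). But: (f) operates against (b): a current Class A Approval is held. So (b) is unavailable.
All of (c)'s requirements are met (a current Category 4 Notice is held; a current Annual Declaration is held). Turning to paragraphs (g)–(n): (g) operates against (c): the baseline figure is 996, meeting the 900 threshold. (h) is triggered (a current Provisional Registration is held), but yields to (i): (i) operates against (h): the coverage ratio is 71%, less than the 82% limit. (j) would limit (i) — Farouk is the subject of the audit — but (k) sets (j) aside: (k) operates against (j): assessed value is $338,000, below the $384,500 limit. (l) would limit (k) — the record's age is 25 years, meeting the 25 years threshold — but (m) sets (l) aside: (m) operates against (l): the qualifying period is 315 days, meeting the 290 days threshold. (n) is inapplicable (there is no Category 3 Declaration in force), so (m) stands. So (c) is unavailable.
All of (d)'s requirements are met (the audit was obtained under a confidentiality agreement; the registered capacity is 2,180 units, meeting the 1,810 units threshold). But: (o) operates against (d): a current Schedule 6 Exemption Letter is held. (d) is therefore removed.
All of (e)'s requirements are met (aggregate throughput is 7,370 units, less than the 7,810 units limit; the audit contains personal medical information). But applying paragraph (p): (p) operates against (e): a current Standing Exemption Letter is held. (e) is therefore removed.
No exception is made out. the Valdor Planning Office falls within the general rule.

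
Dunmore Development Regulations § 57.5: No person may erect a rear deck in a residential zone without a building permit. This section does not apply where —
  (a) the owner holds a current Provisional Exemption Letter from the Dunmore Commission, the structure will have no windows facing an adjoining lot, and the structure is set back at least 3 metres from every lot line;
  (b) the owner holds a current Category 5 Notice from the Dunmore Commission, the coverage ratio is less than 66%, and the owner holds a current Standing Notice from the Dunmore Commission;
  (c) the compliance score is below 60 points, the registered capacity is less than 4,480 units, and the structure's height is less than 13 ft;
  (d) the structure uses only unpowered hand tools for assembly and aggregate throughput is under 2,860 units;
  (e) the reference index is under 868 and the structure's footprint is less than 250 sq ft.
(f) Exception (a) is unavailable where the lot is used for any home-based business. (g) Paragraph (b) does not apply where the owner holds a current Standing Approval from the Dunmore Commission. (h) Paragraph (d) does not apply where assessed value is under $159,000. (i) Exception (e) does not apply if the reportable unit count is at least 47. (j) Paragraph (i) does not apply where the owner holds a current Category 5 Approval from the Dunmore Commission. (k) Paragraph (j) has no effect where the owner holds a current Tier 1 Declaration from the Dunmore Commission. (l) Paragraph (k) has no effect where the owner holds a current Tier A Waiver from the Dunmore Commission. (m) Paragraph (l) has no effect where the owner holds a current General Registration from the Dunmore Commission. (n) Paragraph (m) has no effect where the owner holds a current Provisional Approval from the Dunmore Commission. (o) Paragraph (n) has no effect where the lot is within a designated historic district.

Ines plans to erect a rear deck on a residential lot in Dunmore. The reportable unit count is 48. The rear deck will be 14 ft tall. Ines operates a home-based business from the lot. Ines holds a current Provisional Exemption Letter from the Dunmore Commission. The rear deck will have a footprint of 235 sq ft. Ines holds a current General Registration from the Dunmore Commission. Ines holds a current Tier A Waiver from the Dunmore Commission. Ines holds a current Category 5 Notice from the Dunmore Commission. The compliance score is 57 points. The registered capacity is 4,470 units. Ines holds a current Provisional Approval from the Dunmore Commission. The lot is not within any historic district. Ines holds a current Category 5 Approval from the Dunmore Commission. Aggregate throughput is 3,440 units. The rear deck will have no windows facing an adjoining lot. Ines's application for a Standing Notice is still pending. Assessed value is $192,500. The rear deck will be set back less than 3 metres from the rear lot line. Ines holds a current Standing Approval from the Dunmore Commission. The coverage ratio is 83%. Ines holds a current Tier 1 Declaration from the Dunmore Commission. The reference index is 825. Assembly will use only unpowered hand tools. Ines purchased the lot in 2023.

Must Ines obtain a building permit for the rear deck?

No — exception (e) applies; Ines does not need a building permit.

Exception (a) requires that the structure is set back at least 3 metres from every lot line; but the rear setback is under 3 m, so (a) is unavailable.
Exception (b) requires that the coverage ratio is less than 66%; but the coverage ratio is 83%, not less than 66%, so (b) is unavailable.
Exception (c) requires that the structure's height is less than 13 ft; but the structure's height is 14 ft, not less than 13 ft, so (c) is unavailable.
Exception (d) requires that aggregate throughput is under 2,860 units; but aggregate throughput is 3,440 units, not under 2,860 units, so (d) is unavailable.
Exception (e): the reference index is 825, under the 868 limit; the structure's footprint is 235 sq ft, less than the 250 sq ft limit — every condition holds. Under paragraphs (i)–(o): (i) applies (the reportable unit count is 48, meeting the 47 threshold), but yields to (j): (j) operates against (i): a current Category 5 Approval is held. (k) is engaged (a current Tier 1 Declaration is held), but yields to (l): (l) operates against (k): a current Tier A Waiver is held. (m) applies (a current General Registration is held), but is set aside by (n): (n) operates against (m): a current Provisional Approval is held. (o), which would lift (n), is not engaged — the lot is not in a historic district. Exception (e) stands.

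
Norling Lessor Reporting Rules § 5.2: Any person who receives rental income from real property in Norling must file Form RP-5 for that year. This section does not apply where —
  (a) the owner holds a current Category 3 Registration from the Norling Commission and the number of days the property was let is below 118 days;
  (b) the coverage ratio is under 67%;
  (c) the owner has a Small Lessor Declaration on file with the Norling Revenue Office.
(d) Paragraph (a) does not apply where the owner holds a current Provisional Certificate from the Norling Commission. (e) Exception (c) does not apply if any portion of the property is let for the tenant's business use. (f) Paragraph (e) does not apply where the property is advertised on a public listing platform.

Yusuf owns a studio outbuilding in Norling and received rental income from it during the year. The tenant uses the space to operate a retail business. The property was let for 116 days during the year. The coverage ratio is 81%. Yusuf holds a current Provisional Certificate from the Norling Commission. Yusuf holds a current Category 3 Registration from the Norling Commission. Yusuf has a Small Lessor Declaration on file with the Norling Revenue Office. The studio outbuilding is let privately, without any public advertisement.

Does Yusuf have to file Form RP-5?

Exception (a) is satisfied on its face — a current Category 3 Registration is held; the number of days the property was let is 116 days, below the 118 days limit. But applying paragraph (d): (d) operates against (a): a current Provisional Certificate is held. So (a) is unavailable.
Exception (b) fails — the coverage ratio is 81%, not under 67%.
Exception (c) is satisfied on its face — a Small Lessor Declaration is on file. But applying paragraphs (e)–(f): (e) operates against (c): the space is let for business use. (f), which would lift (e), is inapplicable — the property is let privately without advertisement. Exception (c) does not apply.
No exception applies. The general rule governs.

Yes — Yusuf must file Form RP-5.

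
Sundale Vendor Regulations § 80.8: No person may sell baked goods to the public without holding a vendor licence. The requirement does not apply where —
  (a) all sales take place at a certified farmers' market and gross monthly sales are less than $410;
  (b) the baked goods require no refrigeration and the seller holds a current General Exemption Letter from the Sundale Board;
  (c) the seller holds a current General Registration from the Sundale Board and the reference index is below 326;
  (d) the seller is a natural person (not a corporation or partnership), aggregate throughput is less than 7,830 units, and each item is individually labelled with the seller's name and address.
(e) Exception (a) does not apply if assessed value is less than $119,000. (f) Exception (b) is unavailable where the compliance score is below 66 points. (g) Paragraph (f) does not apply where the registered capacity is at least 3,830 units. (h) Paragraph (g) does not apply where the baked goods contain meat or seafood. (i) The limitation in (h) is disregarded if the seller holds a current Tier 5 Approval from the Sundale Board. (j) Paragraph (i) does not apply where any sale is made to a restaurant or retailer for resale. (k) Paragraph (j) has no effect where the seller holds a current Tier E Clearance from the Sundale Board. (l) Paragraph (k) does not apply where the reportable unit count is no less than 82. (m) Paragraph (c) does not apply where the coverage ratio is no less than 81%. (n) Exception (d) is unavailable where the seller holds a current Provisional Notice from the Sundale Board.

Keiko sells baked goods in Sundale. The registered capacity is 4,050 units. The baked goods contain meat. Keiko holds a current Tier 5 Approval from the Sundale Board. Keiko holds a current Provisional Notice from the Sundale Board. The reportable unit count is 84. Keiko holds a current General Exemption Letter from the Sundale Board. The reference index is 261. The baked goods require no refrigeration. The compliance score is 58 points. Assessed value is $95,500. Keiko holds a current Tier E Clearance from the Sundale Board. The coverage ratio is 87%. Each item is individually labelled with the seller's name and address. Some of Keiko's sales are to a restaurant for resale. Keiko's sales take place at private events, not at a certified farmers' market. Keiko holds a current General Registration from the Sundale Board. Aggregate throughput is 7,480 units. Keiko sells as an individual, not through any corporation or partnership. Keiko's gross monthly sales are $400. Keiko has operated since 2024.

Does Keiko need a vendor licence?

Yes — Keiko must hold a vendor licence.

Exception (a) does not apply: sales are at private events, not a certified farmers' market.
Exception (b): the baked goods are shelf-stable; a current General Exemption Letter is held — every condition holds. But: (f) operates against (b): the compliance score is 58 points, below the 66 points limit. (g) applies (the registered capacity is 4,050 units, meeting the 3,830 units threshold), but is itself disapplied by (h): (h) is engaged — the baked goods contain meat. (i) would limit (h) — a current Tier 5 Approval is held — but (j) sets (i) aside: (j) is engaged — some sales are to a restaurant for resale. (k) would limit (j) — a current Tier E Clearance is held — but (l) sets (k) aside: (l) is triggered — the reportable unit count is 84, meeting the 82 threshold. (b) is therefore removed.
All of (c)'s requirements are met (a current General Registration is held; the reference index is 261, below the 326 limit). Turning to paragraph (m): (m) is engaged — the coverage ratio is 87%, meeting the 81% threshold. Exception (c) does not apply.
Exception (d) is satisfied on its face — the seller is a natural person; aggregate throughput is 7,480 units, less than the 7,830 units limit; items are individually labelled. Turning to paragraph (n): (n) applies — a current Provisional Notice is held. (d) is therefore removed.
None of the exceptions is available; § 80.8 applies in full.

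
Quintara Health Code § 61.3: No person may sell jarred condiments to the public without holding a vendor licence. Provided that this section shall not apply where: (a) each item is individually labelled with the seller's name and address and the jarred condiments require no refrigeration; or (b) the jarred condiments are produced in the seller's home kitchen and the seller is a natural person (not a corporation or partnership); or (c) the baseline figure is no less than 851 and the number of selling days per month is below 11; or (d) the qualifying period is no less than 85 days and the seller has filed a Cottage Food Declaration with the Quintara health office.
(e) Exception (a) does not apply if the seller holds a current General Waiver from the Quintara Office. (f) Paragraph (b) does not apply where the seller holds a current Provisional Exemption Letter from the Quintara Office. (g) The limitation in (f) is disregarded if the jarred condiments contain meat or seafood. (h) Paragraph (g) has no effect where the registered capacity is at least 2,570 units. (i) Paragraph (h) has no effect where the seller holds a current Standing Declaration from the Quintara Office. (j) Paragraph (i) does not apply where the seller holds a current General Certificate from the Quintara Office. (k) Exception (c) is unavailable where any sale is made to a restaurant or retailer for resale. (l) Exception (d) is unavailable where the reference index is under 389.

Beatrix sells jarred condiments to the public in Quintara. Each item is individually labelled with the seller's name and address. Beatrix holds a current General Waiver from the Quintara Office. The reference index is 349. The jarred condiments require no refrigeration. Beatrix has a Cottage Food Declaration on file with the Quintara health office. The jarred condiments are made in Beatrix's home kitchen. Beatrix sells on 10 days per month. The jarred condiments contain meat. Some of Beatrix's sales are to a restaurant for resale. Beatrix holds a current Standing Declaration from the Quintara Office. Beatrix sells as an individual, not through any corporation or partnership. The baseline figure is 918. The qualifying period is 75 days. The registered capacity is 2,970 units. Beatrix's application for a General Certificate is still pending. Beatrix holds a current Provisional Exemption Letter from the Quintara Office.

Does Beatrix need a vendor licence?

No — exception (b) applies; Beatrix is not required to hold a vendor licence.

Exception (a) is satisfied on its face — items are individually labelled; the jarred condiments are shelf-stable. But applying paragraph (e): (e) operates against (a): a current General Waiver is held. So (a) is unavailable.
Exception (b): the jarred condiments are home-kitchen produced; the seller is a natural person — every condition holds. Under paragraphs (f)–(j): (f) applies (a current Provisional Exemption Letter is held), but is set aside by (g): (g) operates against (f): the jarred condiments contain meat. (h) operates (the registered capacity is 2,970 units, meeting the 2,570 units threshold), but is overridden by (i): (i) is triggered — a current Standing Declaration is held. (j), which would lift (i), is not triggered — there is no General Certificate in force. Exception (b) stands.
Exception (c)'s conditions are all satisfied: the baseline figure is 918, meeting the 851 threshold; the number of selling days per month is 10, below the 11 limit. But: (k) is triggered — some sales are to a restaurant for resale. (c) is therefore removed.
Exception (d) does not apply: the qualifying period is 75 days, short of 85 days.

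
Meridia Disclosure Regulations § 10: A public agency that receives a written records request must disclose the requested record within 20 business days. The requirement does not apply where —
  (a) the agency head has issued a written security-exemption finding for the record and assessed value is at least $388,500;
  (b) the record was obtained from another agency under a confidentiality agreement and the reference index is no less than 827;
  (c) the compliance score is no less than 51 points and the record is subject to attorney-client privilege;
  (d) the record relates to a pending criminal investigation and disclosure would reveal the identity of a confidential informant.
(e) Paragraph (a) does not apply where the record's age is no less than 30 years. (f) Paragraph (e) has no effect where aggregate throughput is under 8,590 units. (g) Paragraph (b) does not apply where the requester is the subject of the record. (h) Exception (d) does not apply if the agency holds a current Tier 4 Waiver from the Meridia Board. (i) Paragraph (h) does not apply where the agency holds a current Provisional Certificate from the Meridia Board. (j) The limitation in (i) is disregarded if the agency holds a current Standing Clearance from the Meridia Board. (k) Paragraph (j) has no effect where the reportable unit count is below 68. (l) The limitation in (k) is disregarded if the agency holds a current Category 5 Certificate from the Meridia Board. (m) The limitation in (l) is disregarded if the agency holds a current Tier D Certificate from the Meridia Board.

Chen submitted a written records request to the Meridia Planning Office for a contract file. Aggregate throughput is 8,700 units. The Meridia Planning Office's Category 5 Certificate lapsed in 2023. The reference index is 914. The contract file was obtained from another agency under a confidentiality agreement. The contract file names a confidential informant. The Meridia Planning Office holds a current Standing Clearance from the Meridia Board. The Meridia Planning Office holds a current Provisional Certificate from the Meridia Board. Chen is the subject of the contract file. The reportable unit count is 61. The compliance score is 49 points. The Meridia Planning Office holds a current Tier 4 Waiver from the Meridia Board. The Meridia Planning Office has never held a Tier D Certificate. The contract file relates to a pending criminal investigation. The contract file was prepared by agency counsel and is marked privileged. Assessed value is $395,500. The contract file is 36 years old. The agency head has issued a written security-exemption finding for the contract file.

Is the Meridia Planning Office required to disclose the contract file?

Exception (a): a written security-exemption finding has been issued; assessed value is $395,500, meeting the $388,500 threshold — every condition holds. But applying paragraphs (e)–(f): (e) operates against (a): the record's age is 36 years, meeting the 30 years threshold. (f), which would lift (e), is inapplicable — aggregate throughput is 8,700 units, not under 8,590 units. Exception (a) does not apply.
Exception (b)'s conditions are all satisfied: the contract file was obtained under a confidentiality agreement; the reference index is 914, meeting the 827 threshold. Turning to paragraph (g): (g) operates against (b): Chen is the subject of the contract file. (b) is therefore removed.
Exception (c) fails — the compliance score is 49 points, short of 51 points.
All of (d)'s requirements are met (the contract file relates to a pending investigation; the contract file names a confidential informant). Applying paragraphs (h)–(m): (h) would limit (d) — a current Tier 4 Waiver is held — but (i) sets (h) aside: (i) operates against (h): a current Provisional Certificate is held. (j) would limit (i) — a current Standing Clearance is held — but (k) sets (j) aside: (k) operates against (j): the reportable unit count is 61, below the 68 limit. (l) is not engaged (there is no Category 5 Certificate in force), so (k) stands. So (d) applies.

No — exception (d) applies; the Meridia Planning Office is not required to disclose the contract file.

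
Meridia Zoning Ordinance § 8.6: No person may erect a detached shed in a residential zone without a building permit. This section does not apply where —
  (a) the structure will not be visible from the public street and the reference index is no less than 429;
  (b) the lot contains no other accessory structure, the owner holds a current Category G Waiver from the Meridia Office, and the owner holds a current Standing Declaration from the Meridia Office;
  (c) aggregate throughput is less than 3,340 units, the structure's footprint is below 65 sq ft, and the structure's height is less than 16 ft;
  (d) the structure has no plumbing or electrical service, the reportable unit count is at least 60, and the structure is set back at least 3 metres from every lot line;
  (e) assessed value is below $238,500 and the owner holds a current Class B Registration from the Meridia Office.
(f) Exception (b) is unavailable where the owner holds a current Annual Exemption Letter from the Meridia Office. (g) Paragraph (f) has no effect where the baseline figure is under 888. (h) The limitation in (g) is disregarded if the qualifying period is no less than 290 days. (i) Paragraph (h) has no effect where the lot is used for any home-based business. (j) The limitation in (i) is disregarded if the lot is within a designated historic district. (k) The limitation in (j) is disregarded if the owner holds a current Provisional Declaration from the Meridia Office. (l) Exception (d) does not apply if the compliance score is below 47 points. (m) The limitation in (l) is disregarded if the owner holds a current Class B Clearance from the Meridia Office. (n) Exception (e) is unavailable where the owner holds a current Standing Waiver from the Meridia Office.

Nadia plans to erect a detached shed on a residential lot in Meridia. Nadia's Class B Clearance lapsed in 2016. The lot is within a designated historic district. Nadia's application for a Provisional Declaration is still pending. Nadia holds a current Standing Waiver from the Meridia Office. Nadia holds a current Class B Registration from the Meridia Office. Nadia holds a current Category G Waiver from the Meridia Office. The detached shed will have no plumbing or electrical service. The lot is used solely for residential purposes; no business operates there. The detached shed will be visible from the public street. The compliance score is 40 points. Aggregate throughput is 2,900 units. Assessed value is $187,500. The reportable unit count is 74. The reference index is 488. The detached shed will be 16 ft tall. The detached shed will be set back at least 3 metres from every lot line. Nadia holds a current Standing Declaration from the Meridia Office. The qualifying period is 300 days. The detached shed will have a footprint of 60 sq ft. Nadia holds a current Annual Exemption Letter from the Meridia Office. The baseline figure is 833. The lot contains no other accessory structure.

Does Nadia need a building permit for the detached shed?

Exception (a) fails — the structure will be visible from the street.
Exception (b)'s conditions are all satisfied: the lot has no other accessory structure; a current Category G Waiver is held; a current Standing Declaration is held. But: (f) is engaged — a current Annual Exemption Letter is held. (g) operates (the baseline figure is 833, under the 888 limit), but is set aside by (h): (h) operates against (g): the qualifying period is 300 days, meeting the 290 days threshold. (i) is not triggered (the lot is solely residential), so (h) stands. So (b) is unavailable.
Exception (c) requires that the structure's height is less than 16 ft; but the structure's height is 16 ft, not less than 16 ft, so (c) is unavailable.
All of (d)'s requirements are met (there is no plumbing or electrical service; the reportable unit count is 74, meeting the 60 threshold; the setback is at least 3 m on every side). Turning to paragraphs (l)–(m): (l) operates against (d): the compliance score is 40 points, below the 47 points limit. (m), which would lift (l), is inapplicable — no current Class B Clearance is held. (d) is therefore removed.
Exception (e) is satisfied on its face — assessed value is $187,500, below the $238,500 limit; a current Class B Registration is held. But applying paragraph (n): (n) is engaged — a current Standing Waiver is held. (e) is therefore removed.
No exception is made out. Nadia falls within the general rule.

Yes — Nadia must obtain a building permit.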